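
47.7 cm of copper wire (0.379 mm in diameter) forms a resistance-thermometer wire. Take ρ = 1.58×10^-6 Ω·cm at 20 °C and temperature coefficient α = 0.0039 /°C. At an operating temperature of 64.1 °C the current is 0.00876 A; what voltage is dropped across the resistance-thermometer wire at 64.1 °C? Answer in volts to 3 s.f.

6.86×10^-4 V

ρ = 1.58×10^-6 Ω·cm = 1.58×10^-8 Ω·m
A = π(d/2)² = π(1.8950e-04 m)² = 1.128e-07 m²
R₍20₎ = ρL/A = (1.58×10^-8)(0.477)/(1.128e-07) = 0.0668 Ω
R₍64.1₎ = R₍20₎(1 + αΔT) = 0.0668 × (1 + 0.0039×44.1) = 0.07829 Ω
V = IR = 0.00876 × 0.07829 = 6.86×10^-4 V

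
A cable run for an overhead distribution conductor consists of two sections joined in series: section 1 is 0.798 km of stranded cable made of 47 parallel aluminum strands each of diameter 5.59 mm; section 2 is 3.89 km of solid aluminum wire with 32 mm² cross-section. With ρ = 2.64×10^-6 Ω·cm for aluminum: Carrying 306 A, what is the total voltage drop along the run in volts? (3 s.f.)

988 V

ρ = 2.64×10^-6 Ω·cm = 2.64×10^-8 Ω·m
Section 1: A_strand = π(2.7950e-03)² = 2.454e-05 m²; R₁ = ρL/(N·A_s) = (2.64×10^-8)(798)/(47×2.454e-05) = 0.01826 Ω
Section 2: A = 32 mm² = 3.200e-05 m²
R₂ = (2.64×10^-8)(3890)/(3.200e-05) = 3.209 Ω
R = R₁ + R₂ = 3.228 Ω
V = IR = 306 × 3.228 = 988 V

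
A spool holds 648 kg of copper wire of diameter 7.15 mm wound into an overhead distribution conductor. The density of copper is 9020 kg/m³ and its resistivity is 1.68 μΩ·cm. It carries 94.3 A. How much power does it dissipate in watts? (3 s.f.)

ρ = 1.68 μΩ·cm = 1.68×10^-8 Ω·m
A = π(d/2)² = π(3.5750e-03 m)² = 4.0152e-05 m²
L = m/(density·A) = 648/(9020×4.0152e-05) = 1789 m
R = ρL/A = (1.68×10^-8)(1789)/(4.0152e-05) = 0.7486 Ω
P = I²R = (94.3)² × 0.7486 = 6660 W

6660 W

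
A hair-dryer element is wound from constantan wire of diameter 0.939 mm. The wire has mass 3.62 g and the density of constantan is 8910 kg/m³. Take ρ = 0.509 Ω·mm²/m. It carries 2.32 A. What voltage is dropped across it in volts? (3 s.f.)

ρ = 0.509 Ω·mm²/m = 5.09×10^-7 Ω·m
A = π(d/2)² = π(4.6950e-04 m)² = 6.9250e-07 m²
L = m/(density·A) = 0.00362/(8910×6.9250e-07) = 0.5867 m
R = ρL/A = (5.09×10^-7)(0.5867)/(6.9250e-07) = 0.4312 Ω
V = IR = 2.32 × 0.4312 = 1.00 V

1.00 V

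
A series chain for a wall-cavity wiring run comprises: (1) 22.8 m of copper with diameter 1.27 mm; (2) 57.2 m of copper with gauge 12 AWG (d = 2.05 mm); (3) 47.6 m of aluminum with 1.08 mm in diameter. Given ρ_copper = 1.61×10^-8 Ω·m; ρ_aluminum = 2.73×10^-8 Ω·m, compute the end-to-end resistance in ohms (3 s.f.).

Seg 1: A = π(d/2)² = π(6.3500e-04 m)² = 1.267e-06 m²
R_1 = (1.61×10^-8)(22.8)/(1.267e-06) = 0.2898 Ω
Seg 2: A = π(2.05/2 mm)² = π(1.0250e-03 m)² = 3.301e-06 m²
R_2 = (1.61×10^-8)(57.2)/(3.301e-06) = 0.279 Ω
Seg 3: A = π(d/2)² = π(5.4000e-04 m)² = 9.161e-07 m²
R_3 = (2.73×10^-8)(47.6)/(9.161e-07) = 1.419 Ω
R_total = R_1 + R_2 + R_3 = 1.99 Ω

1.99 Ω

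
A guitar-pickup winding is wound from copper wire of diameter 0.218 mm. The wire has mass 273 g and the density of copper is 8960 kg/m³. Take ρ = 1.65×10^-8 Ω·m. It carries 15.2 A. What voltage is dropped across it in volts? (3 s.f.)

A = π(d/2)² = π(1.0900e-04 m)² = 3.7325e-08 m²
L = m/(density·A) = 0.273/(8960×3.7325e-08) = 816.3 m
R = ρL/A = (1.65×10^-8)(816.3)/(3.7325e-08) = 360.9 Ω
V = IR = 15.2 × 360.9 = 5480 V

5480 V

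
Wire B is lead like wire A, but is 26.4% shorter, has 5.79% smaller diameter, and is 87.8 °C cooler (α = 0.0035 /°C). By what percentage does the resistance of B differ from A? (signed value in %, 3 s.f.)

-42.6%

R ∝ ρL/d² with ρ ∝ (1+αΔT), so R_B/R_A = (1 − 26.4/100) × (1 − 5.79/100)⁻² × (1 − 0.0035×87.8)
= 0.736 × 1.127 × 0.6927 = 0.5744
(R_B − R_A)/R_A = 0.5744 − 1 = -42.6%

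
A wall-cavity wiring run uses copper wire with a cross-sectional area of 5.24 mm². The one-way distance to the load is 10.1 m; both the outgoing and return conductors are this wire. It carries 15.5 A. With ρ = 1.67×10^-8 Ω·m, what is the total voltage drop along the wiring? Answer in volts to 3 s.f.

0.998 V

A = 5.24 mm² = 5.240e-06 m²
Total conductor length (both ways) L = 2 × 10.1 = 20.2 m
R = ρL/A = (1.67×10^-8)(20.2)/(5.240e-06) = 0.06438 Ω
V = IR = 15.5 × 0.06438 = 0.998 V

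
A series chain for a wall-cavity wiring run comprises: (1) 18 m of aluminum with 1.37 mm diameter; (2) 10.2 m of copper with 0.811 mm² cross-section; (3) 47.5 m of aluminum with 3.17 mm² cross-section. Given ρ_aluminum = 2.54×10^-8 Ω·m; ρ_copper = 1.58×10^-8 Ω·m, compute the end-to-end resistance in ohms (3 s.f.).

Seg 1: A = π(d/2)² = π(6.8500e-04 m)² = 1.474e-06 m²
R_1 = (2.54×10^-8)(18)/(1.474e-06) = 0.3102 Ω
Seg 2: A = 0.811 mm² = 8.110e-07 m²
R_2 = (1.58×10^-8)(10.2)/(8.110e-07) = 0.1987 Ω
Seg 3: A = 3.17 mm² = 3.170e-06 m²
R_3 = (2.54×10^-8)(47.5)/(3.170e-06) = 0.3806 Ω
R_total = R_1 + R_2 + R_3 = 0.889 Ω

0.889 Ω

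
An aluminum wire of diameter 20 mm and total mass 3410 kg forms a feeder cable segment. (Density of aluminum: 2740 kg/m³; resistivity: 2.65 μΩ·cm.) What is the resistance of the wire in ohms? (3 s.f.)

0.334 Ω

ρ = 2.65 μΩ·cm = 2.65×10^-8 Ω·m
A = π(d/2)² = π(1.0000e-02 m)² = 3.1416e-04 m²
L = m/(density·A) = 3410/(2740×3.1416e-04) = 3961 m
R = ρL/A = (2.65×10^-8)(3961)/(3.1416e-04) = 0.334 Ω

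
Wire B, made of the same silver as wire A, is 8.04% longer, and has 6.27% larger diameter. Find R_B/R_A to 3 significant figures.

R ∝ L/d², so R_B/R_A = (1 + 8.04/100) × (1 + 6.27/100)⁻²
= 1.08 × 0.8855 = 0.957

0.957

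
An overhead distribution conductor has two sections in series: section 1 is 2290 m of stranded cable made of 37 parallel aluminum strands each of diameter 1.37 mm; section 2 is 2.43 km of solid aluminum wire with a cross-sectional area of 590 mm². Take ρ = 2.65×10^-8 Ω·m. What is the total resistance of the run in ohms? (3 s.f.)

1.22 Ω

Section 1: A_strand = π(6.8500e-04)² = 1.474e-06 m²; R₁ = ρL/(N·A_s) = (2.65×10^-8)(2290)/(37×1.474e-06) = 1.113 Ω
Section 2: A = 590 mm² = 5.900e-04 m²
R₂ = (2.65×10^-8)(2430)/(5.900e-04) = 0.1091 Ω
R = R₁ + R₂ = 1.22 Ω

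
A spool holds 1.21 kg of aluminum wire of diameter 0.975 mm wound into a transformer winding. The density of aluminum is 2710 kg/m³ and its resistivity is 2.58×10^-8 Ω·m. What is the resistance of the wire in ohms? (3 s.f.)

20.7 Ω

A = π(d/2)² = π(4.8750e-04 m)² = 7.4662e-07 m²
L = m/(density·A) = 1.21/(2710×7.4662e-07) = 598 m
R = ρL/A = (2.58×10^-8)(598)/(7.4662e-07) = 20.7 Ω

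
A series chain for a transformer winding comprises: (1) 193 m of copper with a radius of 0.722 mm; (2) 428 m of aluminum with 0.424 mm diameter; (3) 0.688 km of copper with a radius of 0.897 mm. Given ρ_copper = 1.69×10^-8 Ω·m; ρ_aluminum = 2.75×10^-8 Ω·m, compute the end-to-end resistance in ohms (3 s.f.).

90.0 Ω

Seg 1: A = πr² = π(7.2200e-04 m)² = 1.638e-06 m²
R_1 = (1.69×10^-8)(193)/(1.638e-06) = 1.992 Ω
Seg 2: A = π(d/2)² = π(2.1200e-04 m)² = 1.412e-07 m²
R_2 = (2.75×10^-8)(428)/(1.412e-07) = 83.36 Ω
Seg 3: A = πr² = π(8.9700e-04 m)² = 2.528e-06 m²
R_3 = (1.69×10^-8)(688)/(2.528e-06) = 4.6 Ω
R_total = R_1 + R_2 + R_3 = 90.0 Ω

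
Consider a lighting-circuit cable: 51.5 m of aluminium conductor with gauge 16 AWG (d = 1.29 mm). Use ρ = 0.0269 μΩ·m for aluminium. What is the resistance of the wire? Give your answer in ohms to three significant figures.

ρ = 0.0269 μΩ·m = 2.69×10^-8 Ω·m
A = π(1.29/2 mm)² = π(6.4500e-04 m)² = 1.307e-06 m²
R = ρL/A = (2.69×10^-8)(51.5 m)/(1.307e-06 m²) = 1.06 Ω

1.06 Ω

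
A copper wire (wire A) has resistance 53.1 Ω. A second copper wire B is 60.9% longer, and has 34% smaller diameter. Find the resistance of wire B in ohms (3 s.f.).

196 Ω

R ∝ L/d², so R_B/R_A = (1 + 60.9/100) × (1 − 34/100)⁻²
= 1.609 × 2.296 = 3.694
R_B = 3.694 × 53.1 = 196 Ω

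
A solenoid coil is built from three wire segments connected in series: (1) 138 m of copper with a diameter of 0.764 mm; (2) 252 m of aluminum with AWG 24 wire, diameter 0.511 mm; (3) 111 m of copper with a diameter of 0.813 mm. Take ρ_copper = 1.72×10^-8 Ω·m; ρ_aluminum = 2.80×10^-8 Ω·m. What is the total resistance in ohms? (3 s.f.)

43.3 Ω

Seg 1: A = π(d/2)² = π(3.8200e-04 m)² = 4.584e-07 m²
R_1 = (1.72×10^-8)(138)/(4.584e-07) = 5.178 Ω
Seg 2: A = π(0.511/2 mm)² = π(2.5550e-04 m)² = 2.051e-07 m²
R_2 = (2.80×10^-8)(252)/(2.051e-07) = 34.41 Ω
Seg 3: A = π(d/2)² = π(4.0650e-04 m)² = 5.191e-07 m²
R_3 = (1.72×10^-8)(111)/(5.191e-07) = 3.678 Ω
R_total = R_1 + R_2 + R_3 = 43.3 Ω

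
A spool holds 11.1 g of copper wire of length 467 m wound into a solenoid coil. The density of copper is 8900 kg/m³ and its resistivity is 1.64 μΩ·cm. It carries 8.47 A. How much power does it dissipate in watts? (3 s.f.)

2.06×10^5 W

ρ = 1.64 μΩ·cm = 1.64×10^-8 Ω·m
A = m/(density·L) = 0.0111/(8900×467) = 2.6706e-09 m²
R = ρL/A = (1.64×10^-8)(467)/(2.6706e-09) = 2868 Ω
P = I²R = (8.47)² × 2868 = 2.06×10^5 W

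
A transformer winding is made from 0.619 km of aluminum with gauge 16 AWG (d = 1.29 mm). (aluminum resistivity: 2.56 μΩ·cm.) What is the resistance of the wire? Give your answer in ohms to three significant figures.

ρ = 2.56 μΩ·cm = 2.56×10^-8 Ω·m
A = π(1.29/2 mm)² = π(6.4500e-04 m)² = 1.307e-06 m²
R = ρL/A = (2.56×10^-8)(619 m)/(1.307e-06 m²) = 12.1 Ω

12.1 Ω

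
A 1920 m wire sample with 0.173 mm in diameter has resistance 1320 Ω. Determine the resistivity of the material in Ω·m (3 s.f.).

A = π(d/2)² = π(8.6500e-05 m)² = 2.351e-08 m²
ρ = RA/L = (1320)(2.351e-08)/(1920) = 1.62×10^-8 Ω·m

1.62×10^-8 Ω·m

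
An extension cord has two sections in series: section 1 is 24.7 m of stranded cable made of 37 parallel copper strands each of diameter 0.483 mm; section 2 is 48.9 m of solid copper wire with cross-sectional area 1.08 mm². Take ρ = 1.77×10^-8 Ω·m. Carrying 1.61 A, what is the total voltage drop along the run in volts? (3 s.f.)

1.39 V

Section 1: A_strand = π(2.4150e-04)² = 1.832e-07 m²; R₁ = ρL/(N·A_s) = (1.77×10^-8)(24.7)/(37×1.832e-07) = 0.06449 Ω
Section 2: A = 1.08 mm² = 1.080e-06 m²
R₂ = (1.77×10^-8)(48.9)/(1.080e-06) = 0.8014 Ω
R = R₁ + R₂ = 0.8659 Ω
V = IR = 1.61 × 0.8659 = 1.39 V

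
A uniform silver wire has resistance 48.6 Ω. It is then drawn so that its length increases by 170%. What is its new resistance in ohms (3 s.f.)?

k = 1 + 170/100 = 2.7; volume constant ⇒ A' = A/k, so R' = k²R.
R' = 7.29 × 48.6 = 354 Ω

354 Ω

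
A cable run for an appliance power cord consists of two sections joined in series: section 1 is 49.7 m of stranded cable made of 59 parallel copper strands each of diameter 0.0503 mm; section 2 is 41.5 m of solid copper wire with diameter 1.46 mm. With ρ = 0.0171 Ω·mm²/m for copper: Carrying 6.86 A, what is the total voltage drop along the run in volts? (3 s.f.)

52.6 V

ρ = 0.0171 Ω·mm²/m = 1.71×10^-8 Ω·m
Section 1: A_strand = π(2.5150e-05)² = 1.987e-09 m²; R₁ = ρL/(N·A_s) = (1.71×10^-8)(49.7)/(59×1.987e-09) = 7.249 Ω
Section 2: A = π(d/2)² = π(7.3000e-04 m)² = 1.674e-06 m²
R₂ = (1.71×10^-8)(41.5)/(1.674e-06) = 0.4239 Ω
R = R₁ + R₂ = 7.673 Ω
V = IR = 6.86 × 7.673 = 52.6 V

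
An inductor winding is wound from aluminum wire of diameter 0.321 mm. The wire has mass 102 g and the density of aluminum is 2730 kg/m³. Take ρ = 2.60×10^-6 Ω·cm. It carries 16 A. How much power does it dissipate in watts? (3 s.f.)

ρ = 2.60×10^-6 Ω·cm = 2.60×10^-8 Ω·m
A = π(d/2)² = π(1.6050e-04 m)² = 8.0928e-08 m²
L = m/(density·A) = 0.102/(2730×8.0928e-08) = 461.7 m
R = ρL/A = (2.60×10^-8)(461.7)/(8.0928e-08) = 148.3 Ω
P = I²R = (16)² × 148.3 = 38000 W

38000 W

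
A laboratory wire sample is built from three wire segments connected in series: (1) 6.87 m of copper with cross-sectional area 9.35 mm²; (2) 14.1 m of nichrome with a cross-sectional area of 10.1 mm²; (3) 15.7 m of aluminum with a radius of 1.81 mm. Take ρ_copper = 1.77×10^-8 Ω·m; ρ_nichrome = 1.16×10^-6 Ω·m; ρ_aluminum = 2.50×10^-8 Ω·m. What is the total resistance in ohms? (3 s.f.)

1.67 Ω

Seg 1: A = 9.35 mm² = 9.350e-06 m²
R_1 = (1.77×10^-8)(6.87)/(9.350e-06) = 0.01301 Ω
Seg 2: A = 10.1 mm² = 1.010e-05 m²
R_2 = (1.16×10^-6)(14.1)/(1.010e-05) = 1.619 Ω
Seg 3: A = πr² = π(1.8100e-03 m)² = 1.029e-05 m²
R_3 = (2.50×10^-8)(15.7)/(1.029e-05) = 0.03814 Ω
R_total = R_1 + R_2 + R_3 = 1.67 Ω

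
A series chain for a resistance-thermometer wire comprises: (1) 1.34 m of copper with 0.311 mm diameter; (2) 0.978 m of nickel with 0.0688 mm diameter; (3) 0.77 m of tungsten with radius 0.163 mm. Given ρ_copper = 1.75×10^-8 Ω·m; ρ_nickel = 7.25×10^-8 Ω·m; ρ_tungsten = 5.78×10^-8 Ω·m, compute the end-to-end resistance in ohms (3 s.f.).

Seg 1: A = π(d/2)² = π(1.5550e-04 m)² = 7.596e-08 m²
R_1 = (1.75×10^-8)(1.34)/(7.596e-08) = 0.3087 Ω
Seg 2: A = π(d/2)² = π(3.4400e-05 m)² = 3.718e-09 m²
R_2 = (7.25×10^-8)(0.978)/(3.718e-09) = 19.07 Ω
Seg 3: A = πr² = π(1.6300e-04 m)² = 8.347e-08 m²
R_3 = (5.78×10^-8)(0.77)/(8.347e-08) = 0.5332 Ω
R_total = R_1 + R_2 + R_3 = 19.9 Ω

19.9 Ω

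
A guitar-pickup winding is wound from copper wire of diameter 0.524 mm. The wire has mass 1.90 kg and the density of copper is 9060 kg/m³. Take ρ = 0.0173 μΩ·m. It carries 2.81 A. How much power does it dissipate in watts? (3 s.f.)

ρ = 0.0173 μΩ·m = 1.73×10^-8 Ω·m
A = π(d/2)² = π(2.6200e-04 m)² = 2.1565e-07 m²
L = m/(density·A) = 1.9/(9060×2.1565e-07) = 972.5 m
R = ρL/A = (1.73×10^-8)(972.5)/(2.1565e-07) = 78.01 Ω
P = I²R = (2.81)² × 78.01 = 616 W

616 W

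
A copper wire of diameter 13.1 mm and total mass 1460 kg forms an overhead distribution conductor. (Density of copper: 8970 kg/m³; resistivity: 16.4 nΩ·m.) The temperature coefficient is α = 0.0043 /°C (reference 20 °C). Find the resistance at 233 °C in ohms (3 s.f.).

0.282 Ω

ρ = 16.4 nΩ·m = 1.64×10^-8 Ω·m
A = π(d/2)² = π(6.5500e-03 m)² = 1.3478e-04 m²
L = m/(density·A) = 1460/(8970×1.3478e-04) = 1208 m
R = ρL/A = (1.64×10^-8)(1208)/(1.3478e-04) = 0.1469 Ω
R(233 °C) = 0.1469 × (1 + 0.0043×213) = 0.282 Ω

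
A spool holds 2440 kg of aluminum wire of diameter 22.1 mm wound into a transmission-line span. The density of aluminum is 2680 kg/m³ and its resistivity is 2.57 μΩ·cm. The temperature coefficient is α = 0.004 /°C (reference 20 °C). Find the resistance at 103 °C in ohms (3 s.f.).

0.212 Ω

ρ = 2.57 μΩ·cm = 2.57×10^-8 Ω·m
A = π(d/2)² = π(1.1050e-02 m)² = 3.8360e-04 m²
L = m/(density·A) = 2440/(2680×3.8360e-04) = 2373 m
R = ρL/A = (2.57×10^-8)(2373)/(3.8360e-04) = 0.159 Ω
R(103 °C) = 0.159 × (1 + 0.004×83) = 0.212 Ω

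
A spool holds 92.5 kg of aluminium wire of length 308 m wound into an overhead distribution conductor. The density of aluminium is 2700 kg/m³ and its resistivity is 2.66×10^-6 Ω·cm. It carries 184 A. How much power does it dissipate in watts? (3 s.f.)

ρ = 2.66×10^-6 Ω·cm = 2.66×10^-8 Ω·m
A = m/(density·L) = 92.5/(2700×308) = 1.1123e-04 m²
R = ρL/A = (2.66×10^-8)(308)/(1.1123e-04) = 0.07366 Ω
P = I²R = (184)² × 0.07366 = 2490 W

2490 W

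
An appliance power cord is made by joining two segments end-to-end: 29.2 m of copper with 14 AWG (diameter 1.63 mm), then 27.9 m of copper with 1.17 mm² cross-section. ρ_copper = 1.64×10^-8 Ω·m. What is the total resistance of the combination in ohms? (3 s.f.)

Segment 1: A = π(1.63/2 mm)² = π(8.1500e-04 m)² = 2.087e-06 m²
R₁ = ρL/A = (1.64×10^-8)(29.2)/(2.087e-06) = 0.2295 Ω
Segment 2: A = 1.17 mm² = 1.170e-06 m²
R₂ = (1.64×10^-8)(27.9)/(1.170e-06) = 0.3911 Ω
R = R₁ + R₂ = 0.621 Ω

0.621 Ω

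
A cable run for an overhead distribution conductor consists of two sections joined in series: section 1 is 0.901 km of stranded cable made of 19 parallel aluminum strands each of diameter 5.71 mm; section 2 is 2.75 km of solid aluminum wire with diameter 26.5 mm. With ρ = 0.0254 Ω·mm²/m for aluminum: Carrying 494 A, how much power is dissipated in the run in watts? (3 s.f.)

ρ = 0.0254 Ω·mm²/m = 2.54×10^-8 Ω·m
Section 1: A_strand = π(2.8550e-03)² = 2.561e-05 m²; R₁ = ρL/(N·A_s) = (2.54×10^-8)(901)/(19×2.561e-05) = 0.04704 Ω
Section 2: A = π(d/2)² = π(1.3250e-02 m)² = 5.515e-04 m²
R₂ = (2.54×10^-8)(2750)/(5.515e-04) = 0.1266 Ω
R = R₁ + R₂ = 0.1737 Ω
P = I²R = (494)² × 0.1737 = 42400 W

42400 W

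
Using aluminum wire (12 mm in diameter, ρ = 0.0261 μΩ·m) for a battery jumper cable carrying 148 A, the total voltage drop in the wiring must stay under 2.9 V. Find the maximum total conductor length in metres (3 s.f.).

84.9 m

ρ = 0.0261 μΩ·m = 2.61×10^-8 Ω·m
A = π(d/2)² = π(6.0000e-03 m)² = 1.131e-04 m²
L_max = V_max·A/(1·ρI) = (2.9)(1.131e-04)/(2.61×10^-8×148) = 84.9 m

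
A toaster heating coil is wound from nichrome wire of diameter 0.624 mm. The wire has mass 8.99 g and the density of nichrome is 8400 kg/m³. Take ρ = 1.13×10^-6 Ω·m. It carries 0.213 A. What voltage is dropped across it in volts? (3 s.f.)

A = π(d/2)² = π(3.1200e-04 m)² = 3.0582e-07 m²
L = m/(density·A) = 0.00899/(8400×3.0582e-07) = 3.5 m
R = ρL/A = (1.13×10^-6)(3.5)/(3.0582e-07) = 12.93 Ω
V = IR = 0.213 × 12.93 = 2.75 V

2.75 V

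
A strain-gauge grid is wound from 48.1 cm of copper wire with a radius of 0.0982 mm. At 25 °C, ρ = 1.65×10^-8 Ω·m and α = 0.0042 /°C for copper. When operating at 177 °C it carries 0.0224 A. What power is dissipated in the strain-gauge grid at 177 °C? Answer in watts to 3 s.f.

A = πr² = π(9.8200e-05 m)² = 3.030e-08 m²
R₍25₎ = ρL/A = (1.65×10^-8)(0.481)/(3.030e-08) = 0.262 Ω
R₍177₎ = R₍25₎(1 + αΔT) = 0.262 × (1 + 0.0042×152) = 0.4292 Ω
P = I²R = (0.0224)² × 0.4292 = 2.15×10^-4 W

2.15×10^-4 W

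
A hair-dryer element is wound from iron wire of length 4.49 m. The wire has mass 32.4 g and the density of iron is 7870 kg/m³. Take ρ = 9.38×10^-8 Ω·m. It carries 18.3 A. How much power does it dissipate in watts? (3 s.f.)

A = m/(density·L) = 0.0324/(7870×4.49) = 9.1690e-07 m²
R = ρL/A = (9.38×10^-8)(4.49)/(9.1690e-07) = 0.4593 Ω
P = I²R = (18.3)² × 0.4593 = 154 W

154 W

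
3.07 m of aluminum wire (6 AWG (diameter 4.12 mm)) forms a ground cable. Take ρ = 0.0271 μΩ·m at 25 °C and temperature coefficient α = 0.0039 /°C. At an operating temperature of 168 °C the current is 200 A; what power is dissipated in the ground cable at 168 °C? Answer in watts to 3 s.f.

389 W

ρ = 0.0271 μΩ·m = 2.71×10^-8 Ω·m
A = π(4.12/2 mm)² = π(2.0600e-03 m)² = 1.333e-05 m²
R₍25₎ = ρL/A = (2.71×10^-8)(3.07)/(1.333e-05) = 0.006241 Ω
R₍168₎ = R₍25₎(1 + αΔT) = 0.006241 × (1 + 0.0039×143) = 0.009721 Ω
P = I²R = (200)² × 0.009721 = 389 W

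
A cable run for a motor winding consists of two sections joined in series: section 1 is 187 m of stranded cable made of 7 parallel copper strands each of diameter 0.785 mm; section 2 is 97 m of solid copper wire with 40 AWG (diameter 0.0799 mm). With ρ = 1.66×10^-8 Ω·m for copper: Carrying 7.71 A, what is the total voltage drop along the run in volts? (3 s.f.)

2480 V

Section 1: A_strand = π(3.9250e-04)² = 4.840e-07 m²; R₁ = ρL/(N·A_s) = (1.66×10^-8)(187)/(7×4.840e-07) = 0.9163 Ω
Section 2: A = π(0.0799/2 mm)² = π(3.9950e-05 m)² = 5.014e-09 m²
R₂ = (1.66×10^-8)(97)/(5.014e-09) = 321.1 Ω
R = R₁ + R₂ = 322.1 Ω
V = IR = 7.71 × 322.1 = 2480 V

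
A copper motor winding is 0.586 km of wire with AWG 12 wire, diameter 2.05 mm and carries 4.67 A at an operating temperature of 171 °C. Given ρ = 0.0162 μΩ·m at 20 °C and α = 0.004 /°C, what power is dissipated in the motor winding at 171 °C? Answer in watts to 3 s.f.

ρ = 0.0162 μΩ·m = 1.62×10^-8 Ω·m
A = π(2.05/2 mm)² = π(1.0250e-03 m)² = 3.301e-06 m²
R₍20₎ = ρL/A = (1.62×10^-8)(586)/(3.301e-06) = 2.876 Ω
R₍171₎ = R₍20₎(1 + αΔT) = 2.876 × (1 + 0.004×151) = 4.613 Ω
P = I²R = (4.67)² × 4.613 = 101 W

101 W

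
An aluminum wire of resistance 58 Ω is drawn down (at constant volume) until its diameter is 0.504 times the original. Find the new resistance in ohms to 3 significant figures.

Volume constant ⇒ L' = L/r² with r = 0.504. R' = ρL'/A' = ρ(L/r²)/(πr²d₀²/4) = R/r⁴.
R' = 15.5 × 58 = 899 Ω

899 Ω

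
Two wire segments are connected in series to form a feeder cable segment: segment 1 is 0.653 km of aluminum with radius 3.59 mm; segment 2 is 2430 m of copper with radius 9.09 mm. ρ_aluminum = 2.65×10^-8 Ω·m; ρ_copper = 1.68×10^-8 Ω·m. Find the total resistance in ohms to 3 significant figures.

Segment 1: A = πr² = π(3.5900e-03 m)² = 4.049e-05 m²
R₁ = ρL/A = (2.65×10^-8)(653)/(4.049e-05) = 0.4274 Ω
Segment 2: A = πr² = π(9.0900e-03 m)² = 2.596e-04 m²
R₂ = (1.68×10^-8)(2430)/(2.596e-04) = 0.1573 Ω
R = R₁ + R₂ = 0.585 Ω

0.585 Ω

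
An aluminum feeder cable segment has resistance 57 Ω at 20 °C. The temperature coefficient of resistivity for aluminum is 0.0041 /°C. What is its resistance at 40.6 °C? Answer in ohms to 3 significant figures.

ΔT = 40.6 − 20 = 20.6 °C
R = R₀(1 + αΔT) = 57 × (1 + 0.0041×20.6) = 57 × 1.085 = 61.8 Ω

61.8 Ω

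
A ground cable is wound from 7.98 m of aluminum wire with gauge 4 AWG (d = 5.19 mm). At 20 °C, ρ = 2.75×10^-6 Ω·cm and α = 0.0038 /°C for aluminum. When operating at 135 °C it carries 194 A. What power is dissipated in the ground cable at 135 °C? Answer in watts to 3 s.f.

ρ = 2.75×10^-6 Ω·cm = 2.75×10^-8 Ω·m
A = π(5.19/2 mm)² = π(2.5950e-03 m)² = 2.116e-05 m²
R₍20₎ = ρL/A = (2.75×10^-8)(7.98)/(2.116e-05) = 0.01037 Ω
R₍135₎ = R₍20₎(1 + αΔT) = 0.01037 × (1 + 0.0038×115) = 0.01491 Ω
P = I²R = (194)² × 0.01491 = 561 W

561 W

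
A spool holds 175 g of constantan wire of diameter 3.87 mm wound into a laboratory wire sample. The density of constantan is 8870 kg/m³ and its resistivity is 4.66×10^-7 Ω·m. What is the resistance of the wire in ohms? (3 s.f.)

A = π(d/2)² = π(1.9350e-03 m)² = 1.1763e-05 m²
L = m/(density·A) = 0.175/(8870×1.1763e-05) = 1.677 m
R = ρL/A = (4.66×10^-7)(1.677)/(1.1763e-05) = 0.0664 Ω

0.0664 Ω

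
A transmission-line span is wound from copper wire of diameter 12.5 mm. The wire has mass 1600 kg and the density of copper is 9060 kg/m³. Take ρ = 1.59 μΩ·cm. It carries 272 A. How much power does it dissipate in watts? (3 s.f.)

ρ = 1.59 μΩ·cm = 1.59×10^-8 Ω·m
A = π(d/2)² = π(6.2500e-03 m)² = 1.2272e-04 m²
L = m/(density·A) = 1600/(9060×1.2272e-04) = 1439 m
R = ρL/A = (1.59×10^-8)(1439)/(1.2272e-04) = 0.1865 Ω
P = I²R = (272)² × 0.1865 = 13800 W

13800 W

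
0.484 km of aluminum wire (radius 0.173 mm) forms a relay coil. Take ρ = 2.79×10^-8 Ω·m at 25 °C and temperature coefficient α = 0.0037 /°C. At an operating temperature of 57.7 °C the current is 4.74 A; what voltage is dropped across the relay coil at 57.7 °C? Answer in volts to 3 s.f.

A = πr² = π(1.7300e-04 m)² = 9.402e-08 m²
R₍25₎ = ρL/A = (2.79×10^-8)(484)/(9.402e-08) = 143.6 Ω
R₍57.7₎ = R₍25₎(1 + αΔT) = 143.6 × (1 + 0.0037×32.7) = 161 Ω
V = IR = 4.74 × 161 = 763 V

763 V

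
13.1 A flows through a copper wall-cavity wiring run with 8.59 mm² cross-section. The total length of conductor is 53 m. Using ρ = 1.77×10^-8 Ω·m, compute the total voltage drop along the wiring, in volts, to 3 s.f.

1.43 V

A = 8.59 mm² = 8.590e-06 m²
R = ρL/A = (1.77×10^-8)(53)/(8.590e-06) = 0.1092 Ω
V = IR = 13.1 × 0.1092 = 1.43 V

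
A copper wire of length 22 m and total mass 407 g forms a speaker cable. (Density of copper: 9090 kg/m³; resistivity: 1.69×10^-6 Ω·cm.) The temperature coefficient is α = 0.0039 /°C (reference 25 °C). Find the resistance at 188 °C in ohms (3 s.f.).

ρ = 1.69×10^-6 Ω·cm = 1.69×10^-8 Ω·m
A = m/(density·L) = 0.407/(9090×22) = 2.0352e-06 m²
R = ρL/A = (1.69×10^-8)(22)/(2.0352e-06) = 0.1827 Ω
R(188 °C) = 0.1827 × (1 + 0.0039×163) = 0.299 Ω

0.299 Ω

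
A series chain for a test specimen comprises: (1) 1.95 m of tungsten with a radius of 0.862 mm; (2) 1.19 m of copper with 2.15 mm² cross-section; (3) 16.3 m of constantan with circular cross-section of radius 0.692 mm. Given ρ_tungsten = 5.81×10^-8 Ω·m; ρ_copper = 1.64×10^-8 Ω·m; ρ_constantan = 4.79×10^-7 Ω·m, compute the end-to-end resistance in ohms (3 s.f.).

Seg 1: A = πr² = π(8.6200e-04 m)² = 2.334e-06 m²
R_1 = (5.81×10^-8)(1.95)/(2.334e-06) = 0.04853 Ω
Seg 2: A = 2.15 mm² = 2.150e-06 m²
R_2 = (1.64×10^-8)(1.19)/(2.150e-06) = 0.009077 Ω
Seg 3: A = πr² = π(6.9200e-04 m)² = 1.504e-06 m²
R_3 = (4.79×10^-7)(16.3)/(1.504e-06) = 5.19 Ω
R_total = R_1 + R_2 + R_3 = 5.25 Ω

5.25 Ω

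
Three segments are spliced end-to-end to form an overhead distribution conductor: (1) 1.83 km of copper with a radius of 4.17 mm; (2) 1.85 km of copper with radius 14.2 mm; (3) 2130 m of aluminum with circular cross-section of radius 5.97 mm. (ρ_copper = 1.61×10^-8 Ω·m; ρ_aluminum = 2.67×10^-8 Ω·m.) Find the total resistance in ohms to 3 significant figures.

Seg 1: A = πr² = π(4.1700e-03 m)² = 5.463e-05 m²
R_1 = (1.61×10^-8)(1830)/(5.463e-05) = 0.5393 Ω
Seg 2: A = πr² = π(1.4200e-02 m)² = 6.335e-04 m²
R_2 = (1.61×10^-8)(1850)/(6.335e-04) = 0.04702 Ω
Seg 3: A = πr² = π(5.9700e-03 m)² = 1.120e-04 m²
R_3 = (2.67×10^-8)(2130)/(1.120e-04) = 0.5079 Ω
R_total = R_1 + R_2 + R_3 = 1.09 Ω

1.09 Ω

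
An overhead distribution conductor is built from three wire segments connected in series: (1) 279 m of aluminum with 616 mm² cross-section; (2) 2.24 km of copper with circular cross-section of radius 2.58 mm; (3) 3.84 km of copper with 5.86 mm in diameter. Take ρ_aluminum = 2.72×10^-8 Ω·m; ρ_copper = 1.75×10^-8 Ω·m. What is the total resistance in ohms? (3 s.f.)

4.38 Ω

Seg 1: A = 616 mm² = 6.160e-04 m²
R_1 = (2.72×10^-8)(279)/(6.160e-04) = 0.01232 Ω
Seg 2: A = πr² = π(2.5800e-03 m)² = 2.091e-05 m²
R_2 = (1.75×10^-8)(2240)/(2.091e-05) = 1.875 Ω
Seg 3: A = π(d/2)² = π(2.9300e-03 m)² = 2.697e-05 m²
R_3 = (1.75×10^-8)(3840)/(2.697e-05) = 2.492 Ω
R_total = R_1 + R_2 + R_3 = 4.38 Ω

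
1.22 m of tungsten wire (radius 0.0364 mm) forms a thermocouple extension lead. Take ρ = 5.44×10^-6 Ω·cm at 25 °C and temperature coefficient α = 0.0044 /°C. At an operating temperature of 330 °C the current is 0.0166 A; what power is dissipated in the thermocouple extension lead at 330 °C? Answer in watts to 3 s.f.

ρ = 5.44×10^-6 Ω·cm = 5.44×10^-8 Ω·m
A = πr² = π(3.6400e-05 m)² = 4.162e-09 m²
R₍25₎ = ρL/A = (5.44×10^-8)(1.22)/(4.162e-09) = 15.94 Ω
R₍330₎ = R₍25₎(1 + αΔT) = 15.94 × (1 + 0.0044×305) = 37.34 Ω
P = I²R = (0.0166)² × 37.34 = 0.0103 W

0.0103 W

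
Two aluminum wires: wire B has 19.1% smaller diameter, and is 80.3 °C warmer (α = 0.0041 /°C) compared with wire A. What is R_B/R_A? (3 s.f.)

R ∝ ρL/d² with ρ ∝ (1+αΔT), so R_B/R_A = (1 − 19.1/100)⁻² × (1 + 0.0041×80.3)
= 1.528 × 1.329 = 2.03

2.03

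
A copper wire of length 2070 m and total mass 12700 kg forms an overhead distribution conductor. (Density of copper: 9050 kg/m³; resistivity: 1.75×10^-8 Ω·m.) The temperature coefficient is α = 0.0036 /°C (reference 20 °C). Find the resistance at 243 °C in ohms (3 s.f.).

A = m/(density·L) = 12700/(9050×2070) = 6.7793e-04 m²
R = ρL/A = (1.75×10^-8)(2070)/(6.7793e-04) = 0.05343 Ω
R(243 °C) = 0.05343 × (1 + 0.0036×223) = 0.0963 Ω

0.0963 Ω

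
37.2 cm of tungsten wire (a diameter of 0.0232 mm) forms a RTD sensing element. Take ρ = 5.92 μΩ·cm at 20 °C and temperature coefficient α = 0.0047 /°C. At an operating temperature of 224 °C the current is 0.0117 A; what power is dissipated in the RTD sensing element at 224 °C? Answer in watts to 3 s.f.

ρ = 5.92 μΩ·cm = 5.92×10^-8 Ω·m
A = π(d/2)² = π(1.1600e-05 m)² = 4.227e-10 m²
R₍20₎ = ρL/A = (5.92×10^-8)(0.372)/(4.227e-10) = 52.1 Ω
R₍224₎ = R₍20₎(1 + αΔT) = 52.1 × (1 + 0.0047×204) = 102 Ω
P = I²R = (0.0117)² × 102 = 0.0140 W

0.0140 W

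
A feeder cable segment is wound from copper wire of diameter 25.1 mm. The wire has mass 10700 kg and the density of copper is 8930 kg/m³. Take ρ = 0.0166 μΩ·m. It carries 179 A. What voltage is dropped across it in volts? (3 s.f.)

ρ = 0.0166 μΩ·m = 1.66×10^-8 Ω·m
A = π(d/2)² = π(1.2550e-02 m)² = 4.9481e-04 m²
L = m/(density·A) = 10700/(8930×4.9481e-04) = 2422 m
R = ρL/A = (1.66×10^-8)(2422)/(4.9481e-04) = 0.08124 Ω
V = IR = 179 × 0.08124 = 14.5 V

14.5 V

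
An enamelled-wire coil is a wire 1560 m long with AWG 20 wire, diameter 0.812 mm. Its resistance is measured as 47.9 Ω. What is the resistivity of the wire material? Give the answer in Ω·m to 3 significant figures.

A = π(0.812/2 mm)² = π(4.0600e-04 m)² = 5.178e-07 m²
ρ = RA/L = (47.9)(5.178e-07)/(1560) = 1.59×10^-8 Ω·m

1.59×10^-8 Ω·m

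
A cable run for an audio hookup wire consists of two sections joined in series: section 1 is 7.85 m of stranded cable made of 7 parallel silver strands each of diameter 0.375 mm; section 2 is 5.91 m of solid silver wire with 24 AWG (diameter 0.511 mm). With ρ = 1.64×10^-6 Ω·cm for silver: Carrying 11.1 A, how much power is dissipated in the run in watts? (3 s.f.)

ρ = 1.64×10^-6 Ω·cm = 1.64×10^-8 Ω·m
Section 1: A_strand = π(1.8750e-04)² = 1.104e-07 m²; R₁ = ρL/(N·A_s) = (1.64×10^-8)(7.85)/(7×1.104e-07) = 0.1665 Ω
Section 2: A = π(0.511/2 mm)² = π(2.5550e-04 m)² = 2.051e-07 m²
R₂ = (1.64×10^-8)(5.91)/(2.051e-07) = 0.4726 Ω
R = R₁ + R₂ = 0.6391 Ω
P = I²R = (11.1)² × 0.6391 = 78.7 W

78.7 W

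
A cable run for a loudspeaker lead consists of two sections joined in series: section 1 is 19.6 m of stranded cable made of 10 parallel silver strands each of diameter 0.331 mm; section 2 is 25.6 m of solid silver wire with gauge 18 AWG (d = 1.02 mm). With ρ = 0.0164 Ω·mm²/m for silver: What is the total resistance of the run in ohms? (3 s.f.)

ρ = 0.0164 Ω·mm²/m = 1.64×10^-8 Ω·m
Section 1: A_strand = π(1.6550e-04)² = 8.605e-08 m²; R₁ = ρL/(N·A_s) = (1.64×10^-8)(19.6)/(10×8.605e-08) = 0.3736 Ω
Section 2: A = π(1.02/2 mm)² = π(5.1000e-04 m)² = 8.171e-07 m²
R₂ = (1.64×10^-8)(25.6)/(8.171e-07) = 0.5138 Ω
R = R₁ + R₂ = 0.887 Ω

0.887 Ω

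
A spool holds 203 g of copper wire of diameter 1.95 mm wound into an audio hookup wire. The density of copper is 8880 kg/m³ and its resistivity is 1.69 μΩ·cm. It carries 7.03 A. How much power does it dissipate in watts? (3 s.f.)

ρ = 1.69 μΩ·cm = 1.69×10^-8 Ω·m
A = π(d/2)² = π(9.7500e-04 m)² = 2.9865e-06 m²
L = m/(density·A) = 0.203/(8880×2.9865e-06) = 7.655 m
R = ρL/A = (1.69×10^-8)(7.655)/(2.9865e-06) = 0.04332 Ω
P = I²R = (7.03)² × 0.04332 = 2.14 W

2.14 W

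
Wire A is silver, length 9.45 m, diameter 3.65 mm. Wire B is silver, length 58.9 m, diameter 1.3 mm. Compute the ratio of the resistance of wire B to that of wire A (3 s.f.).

R ∝ ρL/d², so R_B/R_A = (L_B/L_A) × (d_A/d_B)²
= (58.9/9.45) × (3.65/1.3)² = 49.1

49.1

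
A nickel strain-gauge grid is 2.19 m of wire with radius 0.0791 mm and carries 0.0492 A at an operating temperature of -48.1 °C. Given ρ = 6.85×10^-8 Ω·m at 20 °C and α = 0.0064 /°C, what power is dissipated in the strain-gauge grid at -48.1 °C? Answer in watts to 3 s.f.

A = πr² = π(7.9100e-05 m)² = 1.966e-08 m²
R₍20₎ = ρL/A = (6.85×10^-8)(2.19)/(1.966e-08) = 7.632 Ω
R₍-48.1₎ = R₍20₎(1 + αΔT) = 7.632 × (1 + 0.0064×-68.1) = 4.306 Ω
P = I²R = (0.0492)² × 4.306 = 0.0104 W

0.0104 W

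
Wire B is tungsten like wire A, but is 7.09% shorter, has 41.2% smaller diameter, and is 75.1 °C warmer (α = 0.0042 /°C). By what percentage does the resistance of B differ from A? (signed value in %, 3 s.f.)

R ∝ ρL/d² with ρ ∝ (1+αΔT), so R_B/R_A = (1 − 7.09/100) × (1 − 41.2/100)⁻² × (1 + 0.0042×75.1)
= 0.9291 × 2.892 × 1.315 = 3.535
(R_B − R_A)/R_A = 3.535 − 1 = 253%

253%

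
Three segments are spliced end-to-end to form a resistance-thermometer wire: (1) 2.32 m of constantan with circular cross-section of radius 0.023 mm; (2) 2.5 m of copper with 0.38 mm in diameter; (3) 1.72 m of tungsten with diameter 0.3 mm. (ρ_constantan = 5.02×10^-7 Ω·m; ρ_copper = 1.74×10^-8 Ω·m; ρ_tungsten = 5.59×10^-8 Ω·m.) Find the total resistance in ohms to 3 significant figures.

703 Ω

Seg 1: A = πr² = π(2.3000e-05 m)² = 1.662e-09 m²
R_1 = (5.02×10^-7)(2.32)/(1.662e-09) = 700.8 Ω
Seg 2: A = π(d/2)² = π(1.9000e-04 m)² = 1.134e-07 m²
R_2 = (1.74×10^-8)(2.5)/(1.134e-07) = 0.3836 Ω
Seg 3: A = π(d/2)² = π(1.5000e-04 m)² = 7.069e-08 m²
R_3 = (5.59×10^-8)(1.72)/(7.069e-08) = 1.36 Ω
R_total = R_1 + R_2 + R_3 = 703 Ω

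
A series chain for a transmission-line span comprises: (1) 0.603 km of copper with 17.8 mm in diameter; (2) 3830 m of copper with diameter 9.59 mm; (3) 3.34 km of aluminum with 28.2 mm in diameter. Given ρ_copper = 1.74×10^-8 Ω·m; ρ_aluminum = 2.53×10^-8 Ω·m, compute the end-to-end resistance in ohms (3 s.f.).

Seg 1: A = π(d/2)² = π(8.9000e-03 m)² = 2.488e-04 m²
R_1 = (1.74×10^-8)(603)/(2.488e-04) = 0.04216 Ω
Seg 2: A = π(d/2)² = π(4.7950e-03 m)² = 7.223e-05 m²
R_2 = (1.74×10^-8)(3830)/(7.223e-05) = 0.9226 Ω
Seg 3: A = π(d/2)² = π(1.4100e-02 m)² = 6.246e-04 m²
R_3 = (2.53×10^-8)(3340)/(6.246e-04) = 0.1353 Ω
R_total = R_1 + R_2 + R_3 = 1.10 Ω

1.10 Ω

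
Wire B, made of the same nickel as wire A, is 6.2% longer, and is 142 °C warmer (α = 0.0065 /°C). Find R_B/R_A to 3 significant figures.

2.04

R ∝ ρL/d² with ρ ∝ (1+αΔT), so R_B/R_A = (1 + 6.2/100) × (1 + 0.0065×142)
= 1.062 × 1.923 = 2.04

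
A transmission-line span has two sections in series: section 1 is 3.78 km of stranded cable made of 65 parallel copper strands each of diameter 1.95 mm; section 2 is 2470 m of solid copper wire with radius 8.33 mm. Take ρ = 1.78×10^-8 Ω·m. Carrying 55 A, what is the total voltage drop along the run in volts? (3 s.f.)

Section 1: A_strand = π(9.7500e-04)² = 2.986e-06 m²; R₁ = ρL/(N·A_s) = (1.78×10^-8)(3780)/(65×2.986e-06) = 0.3466 Ω
Section 2: A = πr² = π(8.3300e-03 m)² = 2.180e-04 m²
R₂ = (1.78×10^-8)(2470)/(2.180e-04) = 0.2017 Ω
R = R₁ + R₂ = 0.5483 Ω
V = IR = 55 × 0.5483 = 30.2 V

30.2 V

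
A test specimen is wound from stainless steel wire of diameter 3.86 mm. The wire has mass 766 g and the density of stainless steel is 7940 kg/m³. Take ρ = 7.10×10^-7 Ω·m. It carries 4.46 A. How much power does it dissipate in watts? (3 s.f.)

A = π(d/2)² = π(1.9300e-03 m)² = 1.1702e-05 m²
L = m/(density·A) = 0.766/(7940×1.1702e-05) = 8.244 m
R = ρL/A = (7.10×10^-7)(8.244)/(1.1702e-05) = 0.5002 Ω
P = I²R = (4.46)² × 0.5002 = 9.95 W

9.95 W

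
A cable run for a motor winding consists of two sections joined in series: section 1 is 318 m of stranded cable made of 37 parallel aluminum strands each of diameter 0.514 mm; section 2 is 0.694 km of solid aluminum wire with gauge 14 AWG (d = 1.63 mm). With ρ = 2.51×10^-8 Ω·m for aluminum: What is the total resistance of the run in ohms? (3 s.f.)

Section 1: A_strand = π(2.5700e-04)² = 2.075e-07 m²; R₁ = ρL/(N·A_s) = (2.51×10^-8)(318)/(37×2.075e-07) = 1.04 Ω
Section 2: A = π(1.63/2 mm)² = π(8.1500e-04 m)² = 2.087e-06 m²
R₂ = (2.51×10^-8)(694)/(2.087e-06) = 8.348 Ω
R = R₁ + R₂ = 9.39 Ω

9.39 Ω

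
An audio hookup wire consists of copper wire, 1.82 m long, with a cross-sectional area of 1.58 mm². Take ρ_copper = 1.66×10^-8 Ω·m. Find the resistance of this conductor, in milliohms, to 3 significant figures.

19.1 mΩ

A = 1.58 mm² = 1.580e-06 m²
R = ρL/A = (1.66×10^-8)(1.82 m)/(1.580e-06 m²) = 19.1 mΩ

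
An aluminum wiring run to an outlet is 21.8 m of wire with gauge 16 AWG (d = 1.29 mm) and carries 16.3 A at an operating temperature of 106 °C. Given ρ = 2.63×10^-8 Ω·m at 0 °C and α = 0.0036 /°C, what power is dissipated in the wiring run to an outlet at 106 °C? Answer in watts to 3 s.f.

161 W

A = π(1.29/2 mm)² = π(6.4500e-04 m)² = 1.307e-06 m²
R₍0₎ = ρL/A = (2.63×10^-8)(21.8)/(1.307e-06) = 0.4387 Ω
R₍106₎ = R₍0₎(1 + αΔT) = 0.4387 × (1 + 0.0036×106) = 0.6061 Ω
P = I²R = (16.3)² × 0.6061 = 161 W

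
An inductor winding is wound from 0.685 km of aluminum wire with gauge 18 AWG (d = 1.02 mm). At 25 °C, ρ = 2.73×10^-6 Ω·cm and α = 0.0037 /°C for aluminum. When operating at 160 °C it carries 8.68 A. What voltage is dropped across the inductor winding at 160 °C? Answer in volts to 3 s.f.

298 V

ρ = 2.73×10^-6 Ω·cm = 2.73×10^-8 Ω·m
A = π(1.02/2 mm)² = π(5.1000e-04 m)² = 8.171e-07 m²
R₍25₎ = ρL/A = (2.73×10^-8)(685)/(8.171e-07) = 22.89 Ω
R₍160₎ = R₍25₎(1 + αΔT) = 22.89 × (1 + 0.0037×135) = 34.32 Ω
V = IR = 8.68 × 34.32 = 298 V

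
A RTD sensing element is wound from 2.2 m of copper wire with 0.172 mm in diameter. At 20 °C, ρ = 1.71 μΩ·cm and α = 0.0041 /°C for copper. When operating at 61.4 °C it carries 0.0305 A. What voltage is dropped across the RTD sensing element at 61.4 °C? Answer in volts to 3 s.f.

ρ = 1.71 μΩ·cm = 1.71×10^-8 Ω·m
A = π(d/2)² = π(8.6000e-05 m)² = 2.324e-08 m²
R₍20₎ = ρL/A = (1.71×10^-8)(2.2)/(2.324e-08) = 1.619 Ω
R₍61.4₎ = R₍20₎(1 + αΔT) = 1.619 × (1 + 0.0041×41.4) = 1.894 Ω
V = IR = 0.0305 × 1.894 = 0.0578 V

0.0578 V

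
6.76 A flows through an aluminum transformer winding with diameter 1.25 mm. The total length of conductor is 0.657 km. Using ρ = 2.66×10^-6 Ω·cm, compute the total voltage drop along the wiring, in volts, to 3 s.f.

96.3 V

ρ = 2.66×10^-6 Ω·cm = 2.66×10^-8 Ω·m
A = π(d/2)² = π(6.2500e-04 m)² = 1.227e-06 m²
R = ρL/A = (2.66×10^-8)(657)/(1.227e-06) = 14.24 Ω
V = IR = 6.76 × 14.24 = 96.3 V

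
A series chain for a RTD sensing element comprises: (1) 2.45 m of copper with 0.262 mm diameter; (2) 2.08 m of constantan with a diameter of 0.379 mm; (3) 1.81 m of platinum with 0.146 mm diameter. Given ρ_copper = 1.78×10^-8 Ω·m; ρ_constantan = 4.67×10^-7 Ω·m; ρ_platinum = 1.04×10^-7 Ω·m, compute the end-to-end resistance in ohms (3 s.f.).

Seg 1: A = π(d/2)² = π(1.3100e-04 m)² = 5.391e-08 m²
R_1 = (1.78×10^-8)(2.45)/(5.391e-08) = 0.8089 Ω
Seg 2: A = π(d/2)² = π(1.8950e-04 m)² = 1.128e-07 m²
R_2 = (4.67×10^-7)(2.08)/(1.128e-07) = 8.61 Ω
Seg 3: A = π(d/2)² = π(7.3000e-05 m)² = 1.674e-08 m²
R_3 = (1.04×10^-7)(1.81)/(1.674e-08) = 11.24 Ω
R_total = R_1 + R_2 + R_3 = 20.7 Ω

20.7 Ω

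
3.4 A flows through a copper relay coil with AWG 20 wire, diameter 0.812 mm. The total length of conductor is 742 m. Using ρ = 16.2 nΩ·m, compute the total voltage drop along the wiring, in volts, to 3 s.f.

ρ = 16.2 nΩ·m = 1.62×10^-8 Ω·m
A = π(0.812/2 mm)² = π(4.0600e-04 m)² = 5.178e-07 m²
R = ρL/A = (1.62×10^-8)(742)/(5.178e-07) = 23.21 Ω
V = IR = 3.4 × 23.21 = 78.9 V

78.9 V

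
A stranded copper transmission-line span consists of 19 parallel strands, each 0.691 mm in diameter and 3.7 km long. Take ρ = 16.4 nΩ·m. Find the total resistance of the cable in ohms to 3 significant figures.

8.52 Ω

ρ = 16.4 nΩ·m = 1.64×10^-8 Ω·m
A_strand = π(3.4550e-04 m)² = 3.750e-07 m²
R_strand = ρL/A = (1.64×10^-8)(3700)/(3.750e-07) = 161.8 Ω
R_total = R_strand/N = 161.8/19 = 8.52 Ω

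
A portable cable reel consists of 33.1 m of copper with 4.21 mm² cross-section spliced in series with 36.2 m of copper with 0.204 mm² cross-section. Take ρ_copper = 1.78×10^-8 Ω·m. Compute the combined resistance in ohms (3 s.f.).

3.30 Ω

Segment 1: A = 4.21 mm² = 4.210e-06 m²
R₁ = ρL/A = (1.78×10^-8)(33.1)/(4.210e-06) = 0.1399 Ω
Segment 2: A = 0.204 mm² = 2.040e-07 m²
R₂ = (1.78×10^-8)(36.2)/(2.040e-07) = 3.159 Ω
R = R₁ + R₂ = 3.30 Ω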